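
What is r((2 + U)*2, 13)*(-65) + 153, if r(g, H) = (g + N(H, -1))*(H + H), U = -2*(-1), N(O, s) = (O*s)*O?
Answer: 272243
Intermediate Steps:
N(O, s) = s*O**2
U = 2
r(g, H) = 2*H*(g - H**2) (r(g, H) = (g - H**2)*(H + H) = (g - H**2)*(2*H) = 2*H*(g - H**2))
r((2 + U)*2, 13)*(-65) + 153 = (2*13*((2 + 2)*2 - 1*13**2))*(-65) + 153 = (2*13*(4*2 - 1*169))*(-65) + 153 = (2*13*(8 - 169))*(-65) + 153 = (2*13*(-161))*(-65) + 153 = -4186*(-65) + 153 = 272090 + 153 = 272243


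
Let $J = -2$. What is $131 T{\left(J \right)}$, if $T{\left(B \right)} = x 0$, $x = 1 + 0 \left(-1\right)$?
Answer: $0$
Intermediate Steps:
$x = 1$ ($x = 1 + 0 = 1$)
$T{\left(B \right)} = 0$ ($T{\left(B \right)} = 1 \cdot 0 = 0$)
$131 T{\left(J \right)} = 131 \cdot 0 = 0$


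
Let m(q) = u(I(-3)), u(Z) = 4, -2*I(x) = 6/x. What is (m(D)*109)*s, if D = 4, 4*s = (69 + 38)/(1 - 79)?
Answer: -11663/78 ≈ -149.53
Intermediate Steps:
I(x) = -3/x
s = -107/312 (s = ((69 + 38)/(1 - 79))/4 = (107/(-78))/4 = (107*(-1/78))/4 = (¼)*(-107/78) = -107/312 ≈ -0.34295)
m(q) = 4
(m(D)*109)*s = (4*109)*(-107/312) = 436*(-107/312) = -11663/78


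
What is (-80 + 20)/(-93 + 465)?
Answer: -5/31 ≈ -0.16129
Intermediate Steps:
(-80 + 20)/(-93 + 465) = -60/372 = -60*1/372 = -5/31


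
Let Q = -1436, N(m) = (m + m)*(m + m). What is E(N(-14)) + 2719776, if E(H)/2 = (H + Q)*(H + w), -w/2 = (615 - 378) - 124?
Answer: 1992144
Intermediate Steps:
N(m) = 4*m**2 (N(m) = (2*m)*(2*m) = 4*m**2)
w = -226 (w = -2*((615 - 378) - 124) = -2*(237 - 124) = -2*113 = -226)
E(H) = 2*(-1436 + H)*(-226 + H) (E(H) = 2*((H - 1436)*(H - 226)) = 2*((-1436 + H)*(-226 + H)) = 2*(-1436 + H)*(-226 + H))
E(N(-14)) + 2719776 = (649072 - 13296*(-14)**2 + 2*(4*(-14)**2)**2) + 2719776 = (649072 - 13296*196 + 2*(4*196)**2) + 2719776 = (649072 - 3324*784 + 2*784**2) + 2719776 = (649072 - 2606016 + 2*614656) + 2719776 = (649072 - 2606016 + 1229312) + 2719776 = -727632 + 2719776 = 1992144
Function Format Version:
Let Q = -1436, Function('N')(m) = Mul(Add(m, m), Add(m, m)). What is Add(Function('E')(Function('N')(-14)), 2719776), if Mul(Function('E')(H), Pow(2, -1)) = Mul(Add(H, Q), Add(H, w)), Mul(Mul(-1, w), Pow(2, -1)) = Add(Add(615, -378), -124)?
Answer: 1992144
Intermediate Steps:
Function('N')(m) = Mul(4, Pow(m, 2)) (Function('N')(m) = Mul(Mul(2, m), Mul(2, m)) = Mul(4, Pow(m, 2)))
w = -226 (w = Mul(-2, Add(Add(615, -378), -124)) = Mul(-2, Add(237, -124)) = Mul(-2, 113) = -226)
Function('E')(H) = Mul(2, Add(-1436, H), Add(-226, H)) (Function('E')(H) = Mul(2, Mul(Add(H, -1436), Add(H, -226))) = Mul(2, Mul(Add(-1436, H), Add(-226, H))) = Mul(2, Add(-1436, H), Add(-226, H)))
Add(Function('E')(Function('N')(-14)), 2719776) = Add(Add(649072, Mul(-3324, Mul(4, Pow(-14, 2))), Mul(2, Pow(Mul(4, Pow(-14, 2)), 2))), 2719776) = Add(Add(649072, Mul(-3324, Mul(4, 196)), Mul(2, Pow(Mul(4, 196), 2))), 2719776) = Add(Add(649072, Mul(-3324, 784), Mul(2, Pow(784, 2))), 2719776) = Add(Add(649072, -2606016, Mul(2, 614656)), 2719776) = Add(Add(649072, -2606016, 1229312), 2719776) = Add(-727632, 2719776) = 1992144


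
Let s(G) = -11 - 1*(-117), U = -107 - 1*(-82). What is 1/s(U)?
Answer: 1/106 ≈ 0.0094340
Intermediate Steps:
U = -25 (U = -107 + 82 = -25)
s(G) = 106 (s(G) = -11 + 117 = 106)
1/s(U) = 1/106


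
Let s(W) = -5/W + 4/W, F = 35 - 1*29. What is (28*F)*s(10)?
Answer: -84/5 ≈ -16.800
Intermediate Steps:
F = 6 (F = 35 - 29 = 6)
s(W) = -1/W
(28*F)*s(10) = (28*6)*(-1/10) = 168*(-1*1/10) = 168*(-1/10) = -84/5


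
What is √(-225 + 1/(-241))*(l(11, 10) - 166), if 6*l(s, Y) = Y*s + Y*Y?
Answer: -131*I*√13068466/241 ≈ -1965.0*I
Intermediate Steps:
l(s, Y) = Y²/6 + Y*s/6 (l(s, Y) = (Y*s + Y*Y)/6 = (Y*s + Y²)/6 = (Y² + Y*s)/6 = Y²/6 + Y*s/6)
√(-225 + 1/(-241))*(l(11, 10) - 166) = √(-225 + 1/(-241))*((⅙)*10*(10 + 11) - 166) = √(-225 - 1/241)*((⅙)*10*21 - 166) = √(-54226/241)*(35 - 166) = (I*√13068466/241)*(-131) = -131*I*√13068466/241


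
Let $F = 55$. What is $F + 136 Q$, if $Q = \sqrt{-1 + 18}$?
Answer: $55 + 136 \sqrt{17} \approx 615.74$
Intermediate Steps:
$Q = \sqrt{17} \approx 4.1231$
$F + 136 Q = 55 + 136 \sqrt{17}$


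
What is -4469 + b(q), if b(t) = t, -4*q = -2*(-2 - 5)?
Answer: -8945/2 ≈ -4472.5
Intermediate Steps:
q = -7/2 (q = -(-1)*(-2 - 5)/2 = -(-1)*(-7)/2 = -¼*14 = -7/2 ≈ -3.5000)
-4469 + b(q) = -4469 - 7/2 = -8945/2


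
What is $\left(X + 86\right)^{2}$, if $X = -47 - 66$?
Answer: $729$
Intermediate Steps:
$X = -113$ ($X = -47 - 66 = -113$)
$\left(X + 86\right)^{2} = \left(-113 + 86\right)^{2} = \left(-27\right)^{2} = 729$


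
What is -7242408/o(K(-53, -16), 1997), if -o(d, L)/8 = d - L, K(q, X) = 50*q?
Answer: -301767/1549 ≈ -194.81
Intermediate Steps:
o(d, L) = -8*d + 8*L (o(d, L) = -8*(d - L) = -8*d + 8*L)
-7242408/o(K(-53, -16), 1997) = -7242408/(-400*(-53) + 8*1997) = -7242408/(-8*(-2650) + 15976) = -7242408/(21200 + 15976) = -7242408/37176 = -7242408*1/37176 = -301767/1549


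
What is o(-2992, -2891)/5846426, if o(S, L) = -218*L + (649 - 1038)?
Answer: 629849/5846426 ≈ 0.10773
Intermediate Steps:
o(S, L) = -389 - 218*L (o(S, L) = -218*L - 389 = -389 - 218*L)
o(-2992, -2891)/5846426 = (-389 - 218*(-2891))/5846426 = (-389 + 630238)*(1/5846426) = 629849*(1/5846426) = 629849/5846426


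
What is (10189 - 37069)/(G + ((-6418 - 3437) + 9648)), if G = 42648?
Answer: -1280/2021 ≈ -0.63335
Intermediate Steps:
(10189 - 37069)/(G + ((-6418 - 3437) + 9648)) = (10189 - 37069)/(42648 + ((-6418 - 3437) + 9648)) = -26880/(42648 + (-9855 + 9648)) = -26880/(42648 - 207) = -26880/42441 = -26880*1/42441 = -1280/2021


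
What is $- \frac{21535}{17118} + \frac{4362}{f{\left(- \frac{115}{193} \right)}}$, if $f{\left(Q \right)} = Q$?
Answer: $- \frac{14413538713}{1968570} \approx -7321.8$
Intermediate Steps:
$- \frac{21535}{17118} + \frac{4362}{f{\left(- \frac{115}{193} \right)}} = - \frac{21535}{17118} + \frac{4362}{\left(-115\right) \frac{1}{193}} = \left(-21535\right) \frac{1}{17118} + \frac{4362}{\left(-115\right) \frac{1}{193}} = - \frac{21535}{17118} + \frac{4362}{- \frac{115}{193}} = - \frac{21535}{17118} + 4362 \left(- \frac{193}{115}\right) = - \frac{21535}{17118} - \frac{841866}{115} = - \frac{14413538713}{1968570}$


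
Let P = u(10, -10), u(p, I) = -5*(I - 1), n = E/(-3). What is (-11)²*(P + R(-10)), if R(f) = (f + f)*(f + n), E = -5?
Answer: 80465/3 ≈ 26822.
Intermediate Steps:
n = 5/3 (n = -5/(-3) = -5*(-⅓) = 5/3 ≈ 1.6667)
R(f) = 2*f*(5/3 + f) (R(f) = (f + f)*(f + 5/3) = (2*f)*(5/3 + f) = 2*f*(5/3 + f))
u(p, I) = 5 - 5*I (u(p, I) = -5*(-1 + I) = 5 - 5*I)
P = 55 (P = 5 - 5*(-10) = 5 + 50 = 55)
(-11)²*(P + R(-10)) = (-11)²*(55 + (⅔)*(-10)*(5 + 3*(-10))) = 121*(55 + (⅔)*(-10)*(5 - 30)) = 121*(55 + (⅔)*(-10)*(-25)) = 121*(55 + 500/3) = 121*(665/3) = 80465/3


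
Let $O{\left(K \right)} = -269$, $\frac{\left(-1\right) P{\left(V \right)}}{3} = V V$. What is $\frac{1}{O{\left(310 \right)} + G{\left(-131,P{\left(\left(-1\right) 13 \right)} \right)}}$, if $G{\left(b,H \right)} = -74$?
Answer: $- \frac{1}{343} \approx -0.0029155$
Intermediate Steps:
$P{\left(V \right)} = - 3 V^{2}$ ($P{\left(V \right)} = - 3 V V = - 3 V^{2}$)
$\frac{1}{O{\left(310 \right)} + G{\left(-131,P{\left(\left(-1\right) 13 \right)} \right)}} = \frac{1}{-269 - 74} = \frac{1}{-343} = - \frac{1}{343}$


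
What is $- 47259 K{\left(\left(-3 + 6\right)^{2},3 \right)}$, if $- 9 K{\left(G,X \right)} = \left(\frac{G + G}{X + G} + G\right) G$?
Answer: $\frac{992439}{2} \approx 4.9622 \cdot 10^{5}$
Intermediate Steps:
$K{\left(G,X \right)} = - \frac{G \left(G + \frac{2 G}{G + X}\right)}{9}$ ($K{\left(G,X \right)} = - \frac{\left(\frac{G + G}{X + G} + G\right) G}{9} = - \frac{\left(\frac{2 G}{G + X} + G\right) G}{9} = - \frac{\left(G + \frac{2 G}{G + X}\right) G}{9} = - \frac{G \left(G + \frac{2 G}{G + X}\right)}{9}$)
$- 47259 K{\left(\left(-3 + 6\right)^{2},3 \right)} = - 47259 \frac{\left(\left(-3 + 6\right)^{2}\right)^{2} \left(-2 - \left(-3 + 6\right)^{2} - 3\right)}{9 \left(\left(-3 + 6\right)^{2} + 3\right)} = - 47259 \frac{\left(3^{2}\right)^{2} \left(-2 - 3^{2} - 3\right)}{9 \left(3^{2} + 3\right)} = - 47259 \frac{9^{2} \left(-2 - 9 - 3\right)}{9 \left(9 + 3\right)} = - 47259 \cdot \frac{1}{9} \cdot 81 \cdot \frac{1}{12} \left(-2 - 9 - 3\right) = - 47259 \cdot \frac{1}{9} \cdot 81 \cdot \frac{1}{12} \left(-14\right) = \left(-47259\right) \left(- \frac{21}{2}\right) = \frac{992439}{2}$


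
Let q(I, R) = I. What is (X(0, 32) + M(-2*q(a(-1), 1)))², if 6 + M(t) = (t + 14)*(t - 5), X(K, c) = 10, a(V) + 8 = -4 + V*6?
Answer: 2414916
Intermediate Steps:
a(V) = -12 + 6*V (a(V) = -8 + (-4 + V*6) = -8 + (-4 + 6*V) = -12 + 6*V)
M(t) = -6 + (-5 + t)*(14 + t) (M(t) = -6 + (t + 14)*(t - 5) = -6 + (14 + t)*(-5 + t) = -6 + (-5 + t)*(14 + t))
(X(0, 32) + M(-2*q(a(-1), 1)))² = (10 + (-76 + (-2*(-12 + 6*(-1)))² + 9*(-2*(-12 + 6*(-1)))))² = (10 + (-76 + (-2*(-12 - 6))² + 9*(-2*(-12 - 6))))² = (10 + (-76 + (-2*(-18))² + 9*(-2*(-18))))² = (10 + (-76 + 36² + 9*36))² = (10 + (-76 + 1296 + 324))² = (10 + 1544)² = 1554² = 2414916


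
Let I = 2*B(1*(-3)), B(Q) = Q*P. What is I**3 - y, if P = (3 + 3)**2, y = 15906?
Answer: -10093602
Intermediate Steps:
P = 36 (P = 6**2 = 36)
B(Q) = 36*Q (B(Q) = Q*36 = 36*Q)
I = -216 (I = 2*(36*(1*(-3))) = 2*(36*(-3)) = 2*(-108) = -216)
I**3 - y = (-216)**3 - 1*15906 = -10077696 - 15906 = -10093602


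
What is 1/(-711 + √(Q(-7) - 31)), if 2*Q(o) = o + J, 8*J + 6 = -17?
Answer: -11376/8088911 - 20*I*√23/8088911 ≈ -0.0014064 - 1.1858e-5*I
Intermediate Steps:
J = -23/8 (J = -¾ + (⅛)*(-17) = -¾ - 17/8 = -23/8 ≈ -2.8750)
Q(o) = -23/16 + o/2 (Q(o) = (o - 23/8)/2 = (-23/8 + o)/2 = -23/16 + o/2)
1/(-711 + √(Q(-7) - 31)) = 1/(-711 + √((-23/16 + (½)*(-7)) - 31)) = 1/(-711 + √((-23/16 - 7/2) - 31)) = 1/(-711 + √(-79/16 - 31)) = 1/(-711 + √(-575/16)) = 1/(-711 + 5*I*√23/4)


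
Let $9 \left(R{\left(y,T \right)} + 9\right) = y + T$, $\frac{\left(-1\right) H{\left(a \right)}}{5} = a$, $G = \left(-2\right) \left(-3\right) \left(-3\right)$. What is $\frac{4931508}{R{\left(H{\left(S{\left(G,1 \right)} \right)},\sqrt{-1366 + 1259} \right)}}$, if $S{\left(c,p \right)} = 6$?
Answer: $- \frac{1231644123}{3107} - \frac{11095893 i \sqrt{107}}{3107} \approx -3.9641 \cdot 10^{5} - 36941.0 i$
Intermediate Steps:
$G = -18$ ($G = 6 \left(-3\right) = -18$)
$H{\left(a \right)} = - 5 a$
$R{\left(y,T \right)} = -9 + \frac{T}{9} + \frac{y}{9}$ ($R{\left(y,T \right)} = -9 + \frac{y + T}{9} = -9 + \frac{T + y}{9} = -9 + \left(\frac{T}{9} + \frac{y}{9}\right) = -9 + \frac{T}{9} + \frac{y}{9}$)
$\frac{4931508}{R{\left(H{\left(S{\left(G,1 \right)} \right)},\sqrt{-1366 + 1259} \right)}} = \frac{4931508}{-9 + \frac{\sqrt{-1366 + 1259}}{9} + \frac{\left(-5\right) 6}{9}} = \frac{4931508}{-9 + \frac{\sqrt{-107}}{9} + \frac{1}{9} \left(-30\right)} = \frac{4931508}{-9 + \frac{i \sqrt{107}}{9} - \frac{10}{3}} = \frac{4931508}{- \frac{37}{3} + \frac{i \sqrt{107}}{9}}$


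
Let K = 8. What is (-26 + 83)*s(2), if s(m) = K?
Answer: 456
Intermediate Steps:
s(m) = 8
(-26 + 83)*s(2) = (-26 + 83)*8 = 57*8 = 456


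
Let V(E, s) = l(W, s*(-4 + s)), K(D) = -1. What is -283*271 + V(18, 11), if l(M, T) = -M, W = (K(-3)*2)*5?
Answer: -76683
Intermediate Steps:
W = -10 (W = -1*2*5 = -2*5 = -10)
V(E, s) = 10 (V(E, s) = -1*(-10) = 10)
-283*271 + V(18, 11) = -283*271 + 10 = -76693 + 10 = -76683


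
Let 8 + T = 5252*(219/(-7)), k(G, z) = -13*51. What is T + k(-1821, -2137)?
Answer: -1154885/7 ≈ -1.6498e+5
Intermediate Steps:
k(G, z) = -663
T = -1150244/7 (T = -8 + 5252*(219/(-7)) = -8 + 5252*(219*(-1/7)) = -8 + 5252*(-219/7) = -8 - 1150188/7 = -1150244/7 ≈ -1.6432e+5)
T + k(-1821, -2137) = -1150244/7 - 663 = -1154885/7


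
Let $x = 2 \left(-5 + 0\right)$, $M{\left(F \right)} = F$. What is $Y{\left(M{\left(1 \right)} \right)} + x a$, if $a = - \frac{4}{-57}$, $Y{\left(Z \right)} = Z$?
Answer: $\frac{17}{57} \approx 0.29825$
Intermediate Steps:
$a = \frac{4}{57}$ ($a = \left(-4\right) \left(- \frac{1}{57}\right) = \frac{4}{57} \approx 0.070175$)
$x = -10$ ($x = 2 \left(-5\right) = -10$)
$Y{\left(M{\left(1 \right)} \right)} + x a = 1 - \frac{40}{57} = \frac{17}{57}$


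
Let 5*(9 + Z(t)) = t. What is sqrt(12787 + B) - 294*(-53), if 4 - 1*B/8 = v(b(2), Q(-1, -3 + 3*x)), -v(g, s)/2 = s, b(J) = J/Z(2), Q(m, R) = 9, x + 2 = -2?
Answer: 15582 + sqrt(12963) ≈ 15696.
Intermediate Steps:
x = -4 (x = -2 - 2 = -4)
Z(t) = -9 + t/5
b(J) = -5*J/43 (b(J) = J/(-9 + (1/5)*2) = J/(-9 + 2/5) = J/(-43/5) = J*(-5/43) = -5*J/43)
v(g, s) = -2*s
B = 176 (B = 32 - (-16)*9 = 32 - 8*(-18) = 32 + 144 = 176)
sqrt(12787 + B) - 294*(-53) = sqrt(12787 + 176) - 294*(-53) = sqrt(12963) - 1*(-15582) = sqrt(12963) + 15582 = 15582 + sqrt(12963)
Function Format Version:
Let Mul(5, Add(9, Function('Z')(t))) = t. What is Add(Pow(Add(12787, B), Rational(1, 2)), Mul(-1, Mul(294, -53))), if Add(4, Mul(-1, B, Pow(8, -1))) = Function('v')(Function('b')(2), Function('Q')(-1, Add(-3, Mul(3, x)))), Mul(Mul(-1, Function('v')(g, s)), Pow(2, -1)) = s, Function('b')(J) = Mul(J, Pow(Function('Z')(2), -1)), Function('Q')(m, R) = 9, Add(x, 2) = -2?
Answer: Add(15582, Pow(12963, Rational(1, 2))) ≈ 15696.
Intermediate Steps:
x = -4 (x = Add(-2, -2) = -4)
Function('Z')(t) = Add(-9, Mul(Rational(1, 5), t))
Function('b')(J) = Mul(Rational(-5, 43), J) (Function('b')(J) = Mul(J, Pow(Add(-9, Mul(Rational(1, 5), 2)), -1)) = Mul(J, Pow(Add(-9, Rational(2, 5)), -1)) = Mul(J, Pow(Rational(-43, 5), -1)) = Mul(J, Rational(-5, 43)) = Mul(Rational(-5, 43), J))
Function('v')(g, s) = Mul(-2, s)
B = 176 (B = Add(32, Mul(-8, Mul(-2, 9))) = Add(32, Mul(-8, -18)) = Add(32, 144) = 176)
Add(Pow(Add(12787, B), Rational(1, 2)), Mul(-1, Mul(294, -53))) = Add(Pow(Add(12787, 176), Rational(1, 2)), Mul(-1, Mul(294, -53))) = Add(Pow(12963, Rational(1, 2)), Mul(-1, -15582)) = Add(Pow(12963, Rational(1, 2)), 15582) = Add(15582, Pow(12963, Rational(1, 2)))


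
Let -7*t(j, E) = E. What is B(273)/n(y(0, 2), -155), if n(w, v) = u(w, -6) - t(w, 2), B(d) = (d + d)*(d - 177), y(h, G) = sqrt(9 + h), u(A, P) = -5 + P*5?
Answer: -40768/27 ≈ -1509.9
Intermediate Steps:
u(A, P) = -5 + 5*P
t(j, E) = -E/7
B(d) = 2*d*(-177 + d) (B(d) = (2*d)*(-177 + d) = 2*d*(-177 + d))
n(w, v) = -243/7 (n(w, v) = (-5 + 5*(-6)) - (-1)*2/7 = (-5 - 30) - 1*(-2/7) = -35 + 2/7 = -243/7)
B(273)/n(y(0, 2), -155) = (2*273*(-177 + 273))/(-243/7) = (2*273*96)*(-7/243) = 52416*(-7/243) = -40768/27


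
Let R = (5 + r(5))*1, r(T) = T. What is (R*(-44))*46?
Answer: -20240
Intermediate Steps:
R = 10 (R = (5 + 5)*1 = 10*1 = 10)
(R*(-44))*46 = (10*(-44))*46 = -440*46 = -20240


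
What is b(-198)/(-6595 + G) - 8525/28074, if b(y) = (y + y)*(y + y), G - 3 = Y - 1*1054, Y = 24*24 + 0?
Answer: -2231362067/99241590 ≈ -22.484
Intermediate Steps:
Y = 576 (Y = 576 + 0 = 576)
G = -475 (G = 3 + (576 - 1*1054) = 3 + (576 - 1054) = 3 - 478 = -475)
b(y) = 4*y² (b(y) = (2*y)*(2*y) = 4*y²)
b(-198)/(-6595 + G) - 8525/28074 = (4*(-198)²)/(-6595 - 475) - 8525/28074 = (4*39204)/(-7070) - 8525*1/28074 = 156816*(-1/7070) - 8525/28074 = -78408/3535 - 8525/28074 = -2231362067/99241590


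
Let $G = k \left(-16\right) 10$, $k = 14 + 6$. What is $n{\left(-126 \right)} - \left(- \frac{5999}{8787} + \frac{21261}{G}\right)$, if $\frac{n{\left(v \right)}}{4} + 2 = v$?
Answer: $- \frac{14190603593}{28118400} \approx -504.67$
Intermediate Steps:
$n{\left(v \right)} = -8 + 4 v$
$k = 20$
$G = -3200$ ($G = 20 \left(-16\right) 10 = \left(-320\right) 10 = -3200$)
$n{\left(-126 \right)} - \left(- \frac{5999}{8787} + \frac{21261}{G}\right) = \left(-8 + 4 \left(-126\right)\right) - \left(- \frac{5999}{8787} + \frac{21261}{-3200}\right) = \left(-8 - 504\right) - \left(\left(-5999\right) \frac{1}{8787} + 21261 \left(- \frac{1}{3200}\right)\right) = -512 - \left(- \frac{5999}{8787} - \frac{21261}{3200}\right) = -512 - - \frac{206017207}{28118400} = -512 + \frac{206017207}{28118400} = - \frac{14190603593}{28118400}$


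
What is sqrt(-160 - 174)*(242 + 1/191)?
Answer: 46223*I*sqrt(334)/191 ≈ 4422.8*I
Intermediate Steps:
sqrt(-160 - 174)*(242 + 1/191) = sqrt(-334)*(242 + 1/191) = (I*sqrt(334))*(46223/191) = 46223*I*sqrt(334)/191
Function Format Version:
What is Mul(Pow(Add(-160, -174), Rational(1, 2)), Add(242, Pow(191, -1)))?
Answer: Mul(Rational(46223, 191), I, Pow(334, Rational(1, 2))) ≈ Mul(4422.8, I)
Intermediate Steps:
Mul(Pow(Add(-160, -174), Rational(1, 2)), Add(242, Pow(191, -1))) = Mul(Pow(-334, Rational(1, 2)), Add(242, Rational(1, 191))) = Mul(Mul(I, Pow(334, Rational(1, 2))), Rational(46223, 191)) = Mul(Rational(46223, 191), I, Pow(334, Rational(1, 2)))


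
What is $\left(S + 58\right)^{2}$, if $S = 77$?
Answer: $18225$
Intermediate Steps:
$\left(S + 58\right)^{2} = \left(77 + 58\right)^{2} = 135^{2} = 18225$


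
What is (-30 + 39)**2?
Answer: 81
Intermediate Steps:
(-30 + 39)**2 = 9**2 = 81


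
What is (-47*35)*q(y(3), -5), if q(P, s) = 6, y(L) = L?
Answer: -9870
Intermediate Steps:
(-47*35)*q(y(3), -5) = -47*35*6 = -1645*6 = -9870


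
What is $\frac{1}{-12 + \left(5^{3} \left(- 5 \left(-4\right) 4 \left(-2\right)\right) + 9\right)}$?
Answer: $- \frac{1}{20003} \approx -4.9993 \cdot 10^{-5}$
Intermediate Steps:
$\frac{1}{-12 + \left(5^{3} \left(- 5 \left(-4\right) 4 \left(-2\right)\right) + 9\right)} = \frac{1}{-12 + \left(125 \left(- 5 \left(\left(-16\right) \left(-2\right)\right)\right) + 9\right)} = \frac{1}{-12 + \left(125 \left(\left(-5\right) 32\right) + 9\right)} = \frac{1}{-12 + \left(125 \left(-160\right) + 9\right)} = \frac{1}{-12 + \left(-20000 + 9\right)} = \frac{1}{-12 - 19991} = \frac{1}{-20003} = - \frac{1}{20003}$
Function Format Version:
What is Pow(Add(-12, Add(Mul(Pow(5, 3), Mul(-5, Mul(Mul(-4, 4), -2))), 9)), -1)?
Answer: Rational(-1, 20003) ≈ -4.9993e-5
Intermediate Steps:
Pow(Add(-12, Add(Mul(Pow(5, 3), Mul(-5, Mul(Mul(-4, 4), -2))), 9)), -1) = Pow(Add(-12, Add(Mul(125, Mul(-5, Mul(-16, -2))), 9)), -1) = Pow(Add(-12, Add(Mul(125, Mul(-5, 32)), 9)), -1) = Pow(Add(-12, Add(Mul(125, -160), 9)), -1) = Pow(Add(-12, Add(-20000, 9)), -1) = Pow(Add(-12, -19991), -1) = Pow(-20003, -1) = Rational(-1, 20003)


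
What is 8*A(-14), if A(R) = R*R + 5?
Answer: 1608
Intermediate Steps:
A(R) = 5 + R² (A(R) = R² + 5 = 5 + R²)
8*A(-14) = 8*(5 + (-14)²) = 8*(5 + 196) = 8*201 = 1608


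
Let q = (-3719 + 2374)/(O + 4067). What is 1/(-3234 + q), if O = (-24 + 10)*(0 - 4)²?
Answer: -3843/12429607 ≈ -0.00030918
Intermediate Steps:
O = -224 (O = -14*(-4)² = -14*16 = -224)
q = -1345/3843 (q = (-3719 + 2374)/(-224 + 4067) = -1345/3843 ≈ -0.34999)
1/(-3234 + q) = 1/(-3234 - 1345/3843) = 1/(-12429607/3843) = -3843/12429607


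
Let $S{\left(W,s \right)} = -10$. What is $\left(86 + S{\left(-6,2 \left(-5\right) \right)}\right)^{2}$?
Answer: $5776$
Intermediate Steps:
$\left(86 + S{\left(-6,2 \left(-5\right) \right)}\right)^{2} = \left(86 - 10\right)^{2} = 76^{2} = 5776$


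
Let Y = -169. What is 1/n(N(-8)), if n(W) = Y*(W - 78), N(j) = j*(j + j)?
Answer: -1/8450 ≈ -0.00011834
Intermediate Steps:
N(j) = 2*j² (N(j) = j*(2*j) = 2*j²)
n(W) = 13182 - 169*W (n(W) = -169*(W - 78) = -169*(-78 + W) = 13182 - 169*W)
1/n(N(-8)) = 1/(13182 - 338*(-8)²) = 1/(13182 - 338*64) = 1/(13182 - 169*128) = 1/(13182 - 21632) = 1/(-8450) = -1/8450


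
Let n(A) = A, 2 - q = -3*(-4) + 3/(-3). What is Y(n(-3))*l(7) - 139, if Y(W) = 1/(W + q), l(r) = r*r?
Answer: -1717/12 ≈ -143.08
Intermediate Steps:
l(r) = r²
q = -9 (q = 2 - (-3*(-4) + 3/(-3)) = 2 - (12 + 3*(-⅓)) = 2 - (12 - 1) = 2 - 1*11 = 2 - 11 = -9)
Y(W) = 1/(-9 + W) (Y(W) = 1/(W - 9) = 1/(-9 + W))
Y(n(-3))*l(7) - 139 = 7²/(-9 - 3) - 139 = 49/(-12) - 139 = -1/12*49 - 139 = -49/12 - 139 = -1717/12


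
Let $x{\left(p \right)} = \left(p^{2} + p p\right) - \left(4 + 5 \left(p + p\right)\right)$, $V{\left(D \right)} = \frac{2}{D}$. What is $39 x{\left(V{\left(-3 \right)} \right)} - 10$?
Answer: $\frac{386}{3} \approx 128.67$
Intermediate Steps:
$x{\left(p \right)} = -4 - 10 p + 2 p^{2}$ ($x{\left(p \right)} = \left(p^{2} + p^{2}\right) - \left(4 + 5 \cdot 2 p\right) = 2 p^{2} - \left(4 + 10 p\right) = -4 - 10 p + 2 p^{2}$)
$39 x{\left(V{\left(-3 \right)} \right)} - 10 = 39 \left(-4 - 10 \frac{2}{-3} + 2 \left(\frac{2}{-3}\right)^{2}\right) - 10 = 39 \left(-4 - 10 \cdot 2 \left(- \frac{1}{3}\right) + 2 \left(2 \left(- \frac{1}{3}\right)\right)^{2}\right) - 10 = 39 \left(-4 - - \frac{20}{3} + 2 \left(- \frac{2}{3}\right)^{2}\right) - 10 = 39 \left(-4 + \frac{20}{3} + 2 \cdot \frac{4}{9}\right) - 10 = 39 \left(-4 + \frac{20}{3} + \frac{8}{9}\right) - 10 = 39 \cdot \frac{32}{9} - 10 = \frac{416}{3} - 10 = \frac{386}{3}$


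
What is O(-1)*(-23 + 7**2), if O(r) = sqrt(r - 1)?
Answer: 26*I*sqrt(2) ≈ 36.77*I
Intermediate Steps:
O(r) = sqrt(-1 + r)
O(-1)*(-23 + 7**2) = sqrt(-1 - 1)*(-23 + 7**2) = sqrt(-2)*(-23 + 49) = (I*sqrt(2))*26 = 26*I*sqrt(2)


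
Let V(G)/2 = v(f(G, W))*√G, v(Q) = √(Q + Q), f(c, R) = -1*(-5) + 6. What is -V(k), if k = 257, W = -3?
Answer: -2*√5654 ≈ -150.39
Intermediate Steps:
f(c, R) = 11 (f(c, R) = 5 + 6 = 11)
v(Q) = √2*√Q (v(Q) = √(2*Q) = √2*√Q)
V(G) = 2*√22*√G (V(G) = 2*((√2*√11)*√G) = 2*(√22*√G) = 2*√22*√G)
-V(k) = -2*√22*√257 = -2*√5654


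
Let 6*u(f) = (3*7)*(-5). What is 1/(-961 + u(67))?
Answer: -2/1957 ≈ -0.0010220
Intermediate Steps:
u(f) = -35/2 (u(f) = ((3*7)*(-5))/6 = (21*(-5))/6 = (⅙)*(-105) = -35/2)
1/(-961 + u(67)) = 1/(-961 - 35/2) = 1/(-1957/2) = -2/1957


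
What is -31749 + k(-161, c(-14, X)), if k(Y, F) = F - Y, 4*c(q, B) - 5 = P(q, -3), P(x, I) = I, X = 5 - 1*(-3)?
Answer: -63175/2 ≈ -31588.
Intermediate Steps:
X = 8 (X = 5 + 3 = 8)
c(q, B) = ½ (c(q, B) = 5/4 + (¼)*(-3) = 5/4 - ¾ = ½)
-31749 + k(-161, c(-14, X)) = -31749 + (½ - 1*(-161)) = -31749 + (½ + 161) = -31749 + 323/2 = -63175/2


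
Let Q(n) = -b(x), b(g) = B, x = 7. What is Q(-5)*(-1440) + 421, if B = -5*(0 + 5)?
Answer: -35579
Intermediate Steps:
B = -25 (B = -5*5 = -25)
b(g) = -25
Q(n) = 25 (Q(n) = -1*(-25) = 25)
Q(-5)*(-1440) + 421 = 25*(-1440) + 421 = -36000 + 421 = -35579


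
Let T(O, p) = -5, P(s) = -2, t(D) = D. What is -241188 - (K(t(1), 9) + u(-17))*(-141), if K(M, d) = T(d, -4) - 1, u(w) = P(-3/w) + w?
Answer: -244713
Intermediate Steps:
u(w) = -2 + w
K(M, d) = -6 (K(M, d) = -5 - 1 = -6)
-241188 - (K(t(1), 9) + u(-17))*(-141) = -241188 - (-6 + (-2 - 17))*(-141) = -241188 - (-6 - 19)*(-141) = -241188 - (-25)*(-141) = -241188 - 1*3525 = -241188 - 3525 = -244713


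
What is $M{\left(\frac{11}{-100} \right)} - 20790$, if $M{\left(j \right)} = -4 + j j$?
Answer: $- \frac{207939879}{10000} \approx -20794.0$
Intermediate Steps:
$M{\left(j \right)} = -4 + j^{2}$
$M{\left(\frac{11}{-100} \right)} - 20790 = \left(-4 + \left(\frac{11}{-100}\right)^{2}\right) - 20790 = \left(-4 + \left(11 \left(- \frac{1}{100}\right)\right)^{2}\right) - 20790 = \left(-4 + \left(- \frac{11}{100}\right)^{2}\right) - 20790 = \left(-4 + \frac{121}{10000}\right) - 20790 = - \frac{39879}{10000} - 20790 = - \frac{207939879}{10000}$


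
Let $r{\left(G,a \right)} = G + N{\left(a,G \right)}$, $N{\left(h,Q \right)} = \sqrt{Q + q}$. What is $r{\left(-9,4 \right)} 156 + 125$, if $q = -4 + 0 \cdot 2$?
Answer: $-1279 + 156 i \sqrt{13} \approx -1279.0 + 562.47 i$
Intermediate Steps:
$q = -4$ ($q = -4 + 0 = -4$)
$N{\left(h,Q \right)} = \sqrt{-4 + Q}$ ($N{\left(h,Q \right)} = \sqrt{Q - 4} = \sqrt{-4 + Q}$)
$r{\left(G,a \right)} = G + \sqrt{-4 + G}$
$r{\left(-9,4 \right)} 156 + 125 = \left(-9 + \sqrt{-4 - 9}\right) 156 + 125 = \left(-9 + \sqrt{-13}\right) 156 + 125 = \left(-9 + i \sqrt{13}\right) 156 + 125 = \left(-1404 + 156 i \sqrt{13}\right) + 125 = -1279 + 156 i \sqrt{13}$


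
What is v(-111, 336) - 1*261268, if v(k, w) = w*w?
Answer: -148372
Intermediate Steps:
v(k, w) = w²
v(-111, 336) - 1*261268 = 336² - 1*261268 = 112896 - 261268 = -148372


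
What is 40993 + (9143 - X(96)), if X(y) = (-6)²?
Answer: 50100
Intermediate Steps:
X(y) = 36
40993 + (9143 - X(96)) = 40993 + (9143 - 1*36) = 40993 + (9143 - 36) = 40993 + 9107 = 50100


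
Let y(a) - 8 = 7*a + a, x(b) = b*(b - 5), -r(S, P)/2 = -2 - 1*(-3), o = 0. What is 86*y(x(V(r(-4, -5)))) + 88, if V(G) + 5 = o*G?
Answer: 35176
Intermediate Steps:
r(S, P) = -2 (r(S, P) = -2*(-2 - 1*(-3)) = -2*(-2 + 3) = -2*1 = -2)
V(G) = -5 (V(G) = -5 + 0*G = -5 + 0 = -5)
x(b) = b*(-5 + b)
y(a) = 8 + 8*a (y(a) = 8 + (7*a + a) = 8 + 8*a)
86*y(x(V(r(-4, -5)))) + 88 = 86*(8 + 8*(-5*(-5 - 5))) + 88 = 86*(8 + 8*(-5*(-10))) + 88 = 86*(8 + 8*50) + 88 = 86*(8 + 400) + 88 = 86*408 + 88 = 35088 + 88 = 35176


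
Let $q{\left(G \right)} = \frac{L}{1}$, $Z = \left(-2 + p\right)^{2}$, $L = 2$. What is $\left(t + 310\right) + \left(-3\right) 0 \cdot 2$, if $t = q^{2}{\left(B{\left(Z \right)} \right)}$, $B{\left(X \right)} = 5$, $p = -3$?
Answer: $314$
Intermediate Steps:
$Z = 25$ ($Z = \left(-2 - 3\right)^{2} = \left(-5\right)^{2} = 25$)
$q{\left(G \right)} = 2$ ($q{\left(G \right)} = \frac{2}{1} = 2 \cdot 1 = 2$)
$t = 4$ ($t = 2^{2} = 4$)
$\left(t + 310\right) + \left(-3\right) 0 \cdot 2 = \left(4 + 310\right) + \left(-3\right) 0 \cdot 2 = 314 + 0 \cdot 2 = 314 + 0 = 314$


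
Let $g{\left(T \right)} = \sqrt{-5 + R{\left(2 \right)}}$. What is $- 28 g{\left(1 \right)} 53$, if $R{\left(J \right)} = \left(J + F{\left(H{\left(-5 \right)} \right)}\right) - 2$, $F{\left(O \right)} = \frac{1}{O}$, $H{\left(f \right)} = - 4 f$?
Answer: $- \frac{2226 i \sqrt{55}}{5} \approx - 3301.7 i$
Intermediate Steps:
$H{\left(f \right)} = - 4 f$
$R{\left(J \right)} = - \frac{39}{20} + J$ ($R{\left(J \right)} = \left(J + \frac{1}{\left(-4\right) \left(-5\right)}\right) - 2 = \left(J + \frac{1}{20}\right) - 2 = \left(\frac{1}{20} + J\right) - 2 = - \frac{39}{20} + J$)
$g{\left(T \right)} = \frac{3 i \sqrt{55}}{10}$ ($g{\left(T \right)} = \sqrt{-5 + \left(- \frac{39}{20} + 2\right)} = \sqrt{-5 + \frac{1}{20}} = \sqrt{- \frac{99}{20}} = \frac{3 i \sqrt{55}}{10}$)
$- 28 g{\left(1 \right)} 53 = - 28 \frac{3 i \sqrt{55}}{10} \cdot 53 = - \frac{42 i \sqrt{55}}{5} \cdot 53 = - \frac{2226 i \sqrt{55}}{5}$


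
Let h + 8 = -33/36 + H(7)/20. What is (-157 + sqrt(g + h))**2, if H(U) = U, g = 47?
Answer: (4710 - sqrt(34590))**2/900 ≈ 22741.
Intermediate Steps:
h = -257/30 (h = -8 + (-33/36 + 7/20) = -8 + (-33*1/36 + 7*(1/20)) = -8 + (-11/12 + 7/20) = -8 - 17/30 = -257/30 ≈ -8.5667)
(-157 + sqrt(g + h))**2 = (-157 + sqrt(47 - 257/30))**2 = (-157 + sqrt(1153/30))**2 = (-157 + sqrt(34590)/30)**2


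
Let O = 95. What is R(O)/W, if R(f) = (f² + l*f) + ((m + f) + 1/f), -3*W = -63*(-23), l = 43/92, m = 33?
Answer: -26795129/1407140 ≈ -19.042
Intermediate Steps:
l = 43/92 (l = 43*(1/92) = 43/92 ≈ 0.46739)
W = -483 (W = -(-21)*(-23) = -⅓*1449 = -483)
R(f) = 33 + 1/f + f² + 135*f/92 (R(f) = (f² + 43*f/92) + ((33 + f) + 1/f) = (f² + 43*f/92) + (33 + f + 1/f) = 33 + 1/f + f² + 135*f/92)
R(O)/W = (33 + 1/95 + 95² + (135/92)*95)/(-483) = (33 + 1/95 + 9025 + 12825/92)*(-1/483) = (80385387/8740)*(-1/483) = -26795129/1407140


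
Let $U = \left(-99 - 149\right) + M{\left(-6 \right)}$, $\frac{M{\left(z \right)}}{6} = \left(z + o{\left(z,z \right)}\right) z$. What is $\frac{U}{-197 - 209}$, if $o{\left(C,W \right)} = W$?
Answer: $- \frac{92}{203} \approx -0.4532$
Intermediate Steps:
$M{\left(z \right)} = 12 z^{2}$ ($M{\left(z \right)} = 6 \left(z + z\right) z = 6 \cdot 2 z z = 6 \cdot 2 z^{2} = 12 z^{2}$)
$U = 184$ ($U = \left(-99 - 149\right) + 12 \left(-6\right)^{2} = -248 + 12 \cdot 36 = -248 + 432 = 184$)
$\frac{U}{-197 - 209} = \frac{184}{-197 - 209} = \frac{184}{-406} = 184 \left(- \frac{1}{406}\right) = - \frac{92}{203}$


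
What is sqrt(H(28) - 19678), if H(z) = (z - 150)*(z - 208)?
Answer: sqrt(2282) ≈ 47.770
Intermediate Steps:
H(z) = (-208 + z)*(-150 + z) (H(z) = (-150 + z)*(-208 + z) = (-208 + z)*(-150 + z))
sqrt(H(28) - 19678) = sqrt((31200 + 28**2 - 358*28) - 19678) = sqrt((31200 + 784 - 10024) - 19678) = sqrt(21960 - 19678) = sqrt(2282)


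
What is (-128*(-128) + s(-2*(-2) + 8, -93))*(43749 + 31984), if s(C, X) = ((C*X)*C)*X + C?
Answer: 95563837516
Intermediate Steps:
s(C, X) = C + C²*X² (s(C, X) = (X*C²)*X + C = C²*X² + C = C + C²*X²)
(-128*(-128) + s(-2*(-2) + 8, -93))*(43749 + 31984) = (-128*(-128) + (-2*(-2) + 8)*(1 + (-2*(-2) + 8)*(-93)²))*(43749 + 31984) = (16384 + (4 + 8)*(1 + (4 + 8)*8649))*75733 = (16384 + 12*(1 + 12*8649))*75733 = (16384 + 12*(1 + 103788))*75733 = (16384 + 12*103789)*75733 = (16384 + 1245468)*75733 = 1261852*75733 = 95563837516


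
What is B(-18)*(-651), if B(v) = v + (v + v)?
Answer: 35154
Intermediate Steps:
B(v) = 3*v (B(v) = v + 2*v = 3*v)
B(-18)*(-651) = (3*(-18))*(-651) = -54*(-651) = 35154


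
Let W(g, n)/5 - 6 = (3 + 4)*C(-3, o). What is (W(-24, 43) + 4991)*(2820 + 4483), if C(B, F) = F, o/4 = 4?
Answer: 40758043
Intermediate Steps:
o = 16 (o = 4*4 = 16)
W(g, n) = 590 (W(g, n) = 30 + 5*((3 + 4)*16) = 30 + 5*(7*16) = 30 + 5*112 = 30 + 560 = 590)
(W(-24, 43) + 4991)*(2820 + 4483) = (590 + 4991)*(2820 + 4483) = 5581*7303 = 40758043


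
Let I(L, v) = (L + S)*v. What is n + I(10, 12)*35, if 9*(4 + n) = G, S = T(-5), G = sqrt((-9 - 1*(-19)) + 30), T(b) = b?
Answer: 2096 + 2*sqrt(10)/9 ≈ 2096.7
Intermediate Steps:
G = 2*sqrt(10) (G = sqrt((-9 + 19) + 30) = sqrt(10 + 30) = sqrt(40) = 2*sqrt(10) ≈ 6.3246)
S = -5
I(L, v) = v*(-5 + L) (I(L, v) = (L - 5)*v = (-5 + L)*v = v*(-5 + L))
n = -4 + 2*sqrt(10)/9 (n = -4 + (2*sqrt(10))/9 = -4 + 2*sqrt(10)/9 ≈ -3.2973)
n + I(10, 12)*35 = (-4 + 2*sqrt(10)/9) + (12*(-5 + 10))*35 = (-4 + 2*sqrt(10)/9) + (12*5)*35 = (-4 + 2*sqrt(10)/9) + 60*35 = (-4 + 2*sqrt(10)/9) + 2100 = 2096 + 2*sqrt(10)/9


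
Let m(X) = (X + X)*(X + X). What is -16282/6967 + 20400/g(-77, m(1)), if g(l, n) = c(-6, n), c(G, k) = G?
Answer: -23704082/6967 ≈ -3402.3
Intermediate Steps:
m(X) = 4*X² (m(X) = (2*X)*(2*X) = 4*X²)
g(l, n) = -6
-16282/6967 + 20400/g(-77, m(1)) = -16282/6967 + 20400/(-6) = -16282*1/6967 + 20400*(-⅙) = -16282/6967 - 3400 = -23704082/6967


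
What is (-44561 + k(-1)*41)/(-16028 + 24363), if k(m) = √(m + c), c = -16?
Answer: -44561/8335 + 41*I*√17/8335 ≈ -5.3463 + 0.020282*I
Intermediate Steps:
k(m) = √(-16 + m) (k(m) = √(m - 16) = √(-16 + m))
(-44561 + k(-1)*41)/(-16028 + 24363) = (-44561 + √(-16 - 1)*41)/(-16028 + 24363) = (-44561 + √(-17)*41)/8335 = (-44561 + (I*√17)*41)*(1/8335) = (-44561 + 41*I*√17)*(1/8335) = -44561/8335 + 41*I*√17/8335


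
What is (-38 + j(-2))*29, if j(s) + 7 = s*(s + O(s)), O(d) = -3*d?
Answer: -1537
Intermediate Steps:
j(s) = -7 - 2*s**2 (j(s) = -7 + s*(s - 3*s) = -7 + s*(-2*s) = -7 - 2*s**2)
(-38 + j(-2))*29 = (-38 + (-7 - 2*(-2)**2))*29 = (-38 + (-7 - 2*4))*29 = (-38 + (-7 - 8))*29 = (-38 - 15)*29 = -53*29 = -1537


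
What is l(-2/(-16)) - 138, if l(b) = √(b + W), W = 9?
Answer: -138 + √146/4 ≈ -134.98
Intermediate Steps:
l(b) = √(9 + b) (l(b) = √(b + 9) = √(9 + b))
l(-2/(-16)) - 138 = √(9 - 2/(-16)) - 138 = √(9 - 2*(-1/16)) - 138 = √(9 + ⅛) - 138 = √(73/8) - 138 = √146/4 - 138 = -138 + √146/4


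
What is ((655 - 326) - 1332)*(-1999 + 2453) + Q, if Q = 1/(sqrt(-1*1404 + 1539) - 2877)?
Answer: -1256342848235/2758998 - sqrt(15)/2758998 ≈ -4.5536e+5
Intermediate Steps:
Q = 1/(-2877 + 3*sqrt(15)) (Q = 1/(sqrt(-1404 + 1539) - 2877) = 1/(sqrt(135) - 2877) = 1/(3*sqrt(15) - 2877) = 1/(-2877 + 3*sqrt(15)) ≈ -0.00034899)
((655 - 326) - 1332)*(-1999 + 2453) + Q = ((655 - 326) - 1332)*(-1999 + 2453) + (-959/2758998 - sqrt(15)/2758998) = (329 - 1332)*454 + (-959/2758998 - sqrt(15)/2758998) = -1003*454 + (-959/2758998 - sqrt(15)/2758998) = -455362 + (-959/2758998 - sqrt(15)/2758998) = -1256342848235/2758998 - sqrt(15)/2758998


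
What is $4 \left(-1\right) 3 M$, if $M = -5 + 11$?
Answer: $-72$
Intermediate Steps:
$M = 6$
$4 \left(-1\right) 3 M = 4 \left(-1\right) 3 \cdot 6 = \left(-4\right) 3 \cdot 6 = \left(-12\right) 6 = -72$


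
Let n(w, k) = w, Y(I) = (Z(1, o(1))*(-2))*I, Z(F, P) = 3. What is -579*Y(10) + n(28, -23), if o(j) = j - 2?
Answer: 34768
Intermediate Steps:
o(j) = -2 + j
Y(I) = -6*I (Y(I) = (3*(-2))*I = -6*I)
-579*Y(10) + n(28, -23) = -(-3474)*10 + 28 = -579*(-60) + 28 = 34740 + 28 = 34768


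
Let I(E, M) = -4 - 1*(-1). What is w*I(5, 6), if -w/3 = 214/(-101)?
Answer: -1926/101 ≈ -19.069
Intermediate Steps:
I(E, M) = -3 (I(E, M) = -4 + 1 = -3)
w = 642/101 (w = -642/(-101) = -642*(-1)/101 = -3*(-214/101) = 642/101 ≈ 6.3564)
w*I(5, 6) = (642/101)*(-3) = -1926/101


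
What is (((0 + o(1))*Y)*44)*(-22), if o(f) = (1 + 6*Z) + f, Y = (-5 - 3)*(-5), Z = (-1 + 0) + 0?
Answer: 154880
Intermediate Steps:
Z = -1 (Z = -1 + 0 = -1)
Y = 40 (Y = -8*(-5) = 40)
o(f) = -5 + f (o(f) = (1 + 6*(-1)) + f = (1 - 6) + f = -5 + f)
(((0 + o(1))*Y)*44)*(-22) = (((0 + (-5 + 1))*40)*44)*(-22) = (((0 - 4)*40)*44)*(-22) = (-4*40*44)*(-22) = -160*44*(-22) = -7040*(-22) = 154880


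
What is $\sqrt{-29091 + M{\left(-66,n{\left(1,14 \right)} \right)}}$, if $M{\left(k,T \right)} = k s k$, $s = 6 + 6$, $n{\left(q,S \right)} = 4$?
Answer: $\sqrt{23181} \approx 152.25$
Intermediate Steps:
$s = 12$
$M{\left(k,T \right)} = 12 k^{2}$ ($M{\left(k,T \right)} = k 12 k = 12 k k = 12 k^{2}$)
$\sqrt{-29091 + M{\left(-66,n{\left(1,14 \right)} \right)}} = \sqrt{-29091 + 12 \left(-66\right)^{2}} = \sqrt{-29091 + 12 \cdot 4356} = \sqrt{-29091 + 52272} = \sqrt{23181}$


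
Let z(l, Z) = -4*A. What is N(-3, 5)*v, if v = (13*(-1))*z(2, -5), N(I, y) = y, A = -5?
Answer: -1300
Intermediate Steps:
z(l, Z) = 20 (z(l, Z) = -4*(-5) = 20)
v = -260 (v = (13*(-1))*20 = -13*20 = -260)
N(-3, 5)*v = 5*(-260) = -1300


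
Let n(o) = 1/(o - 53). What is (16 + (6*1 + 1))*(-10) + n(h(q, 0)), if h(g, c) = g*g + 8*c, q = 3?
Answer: -10121/44 ≈ -230.02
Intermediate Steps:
h(g, c) = g² + 8*c
n(o) = 1/(-53 + o)
(16 + (6*1 + 1))*(-10) + n(h(q, 0)) = (16 + (6*1 + 1))*(-10) + 1/(-53 + (3² + 8*0)) = (16 + (6 + 1))*(-10) + 1/(-53 + (9 + 0)) = (16 + 7)*(-10) + 1/(-53 + 9) = 23*(-10) + 1/(-44) = -230 - 1/44 = -10121/44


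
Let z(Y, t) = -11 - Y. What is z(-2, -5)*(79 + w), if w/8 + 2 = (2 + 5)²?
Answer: -4095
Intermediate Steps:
w = 376 (w = -16 + 8*(2 + 5)² = -16 + 8*7² = -16 + 8*49 = -16 + 392 = 376)
z(-2, -5)*(79 + w) = (-11 - 1*(-2))*(79 + 376) = (-11 + 2)*455 = -9*455 = -4095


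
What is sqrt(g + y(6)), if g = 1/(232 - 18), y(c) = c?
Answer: sqrt(274990)/214 ≈ 2.4504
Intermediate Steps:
g = 1/214 ≈ 0.0046729
sqrt(g + y(6)) = sqrt(1/214 + 6) = sqrt(1285/214) = sqrt(274990)/214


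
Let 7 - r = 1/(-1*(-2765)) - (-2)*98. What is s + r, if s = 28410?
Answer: 78031064/2765 ≈ 28221.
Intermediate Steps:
r = -522586/2765 (r = 7 - (1/(-1*(-2765)) - (-2)*98) = 7 - (1/2765 - 1*(-196)) = 7 - (1/2765 + 196) = 7 - 1*541941/2765 = 7 - 541941/2765 = -522586/2765 ≈ -189.00)
s + r = 28410 - 522586/2765 = 78031064/2765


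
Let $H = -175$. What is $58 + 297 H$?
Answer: $-51917$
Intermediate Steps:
$58 + 297 H = 58 + 297 \left(-175\right) = 58 - 51975 = -51917$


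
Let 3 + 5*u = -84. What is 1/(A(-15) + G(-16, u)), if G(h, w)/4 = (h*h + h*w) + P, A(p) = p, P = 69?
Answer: 5/11993 ≈ 0.00041691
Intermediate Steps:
u = -87/5 (u = -3/5 + (1/5)*(-84) = -3/5 - 84/5 = -87/5 ≈ -17.400)
G(h, w) = 276 + 4*h**2 + 4*h*w (G(h, w) = 4*((h*h + h*w) + 69) = 4*((h**2 + h*w) + 69) = 4*(69 + h**2 + h*w) = 276 + 4*h**2 + 4*h*w)
1/(A(-15) + G(-16, u)) = 1/(-15 + (276 + 4*(-16)**2 + 4*(-16)*(-87/5))) = 1/(-15 + (276 + 4*256 + 5568/5)) = 1/(-15 + (276 + 1024 + 5568/5)) = 1/(-15 + 12068/5) = 1/(11993/5) = 5/11993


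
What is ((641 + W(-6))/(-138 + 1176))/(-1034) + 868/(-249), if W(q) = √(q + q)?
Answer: -103530785/29694412 - I*√3/536646 ≈ -3.4865 - 3.2275e-6*I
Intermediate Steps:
W(q) = √2*√q (W(q) = √(2*q) = √2*√q)
((641 + W(-6))/(-138 + 1176))/(-1034) + 868/(-249) = ((641 + √2*√(-6))/(-138 + 1176))/(-1034) + 868/(-249) = ((641 + √2*(I*√6))/1038)*(-1/1034) + 868*(-1/249) = ((641 + 2*I*√3)*(1/1038))*(-1/1034) - 868/249 = (641/1038 + I*√3/519)*(-1/1034) - 868/249 = (-641/1073292 - I*√3/536646) - 868/249 = -103530785/29694412 - I*√3/536646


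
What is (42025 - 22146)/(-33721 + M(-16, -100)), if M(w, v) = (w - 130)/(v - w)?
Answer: -834918/1416209 ≈ -0.58954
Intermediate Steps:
M(w, v) = (-130 + w)/(v - w)
(42025 - 22146)/(-33721 + M(-16, -100)) = (42025 - 22146)/(-33721 + (-130 - 16)/(-100 - 1*(-16))) = 19879/(-33721 - 146/(-100 + 16)) = 19879/(-33721 - 146/(-84)) = 19879/(-33721 - 1/84*(-146)) = 19879/(-33721 + 73/42) = 19879/(-1416209/42) = 19879*(-42/1416209) = -834918/1416209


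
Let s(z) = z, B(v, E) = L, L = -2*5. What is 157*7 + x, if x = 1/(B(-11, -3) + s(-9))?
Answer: 20880/19 ≈ 1098.9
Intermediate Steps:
L = -10
B(v, E) = -10
x = -1/19 (x = 1/(-10 - 9) = 1/(-19) = -1/19 ≈ -0.052632)
157*7 + x = 157*7 - 1/19 = 1099 - 1/19 = 20880/19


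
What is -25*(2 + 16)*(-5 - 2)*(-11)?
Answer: -34650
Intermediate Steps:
-25*(2 + 16)*(-5 - 2)*(-11) = -450*(-7)*(-11) = -25*(-126)*(-11) = 3150*(-11) = -34650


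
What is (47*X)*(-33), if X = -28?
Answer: 43428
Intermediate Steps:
(47*X)*(-33) = (47*(-28))*(-33) = -1316*(-33) = 43428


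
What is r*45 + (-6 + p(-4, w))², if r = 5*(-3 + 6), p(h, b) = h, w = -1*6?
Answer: 775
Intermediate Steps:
w = -6
r = 15 (r = 5*3 = 15)
r*45 + (-6 + p(-4, w))² = 15*45 + (-6 - 4)² = 675 + (-10)² = 675 + 100 = 775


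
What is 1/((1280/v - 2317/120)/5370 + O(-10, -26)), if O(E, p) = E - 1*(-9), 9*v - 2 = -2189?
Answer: -52196400/52435277 ≈ -0.99544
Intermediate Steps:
v = -243 (v = 2/9 + (⅑)*(-2189) = 2/9 - 2189/9 = -243)
O(E, p) = 9 + E (O(E, p) = E + 9 = 9 + E)
1/((1280/v - 2317/120)/5370 + O(-10, -26)) = 1/((1280/(-243) - 2317/120)/5370 + (9 - 10)) = 1/((1280*(-1/243) - 2317*1/120)*(1/5370) - 1) = 1/((-1280/243 - 2317/120)*(1/5370) - 1) = 1/(-238877/9720*1/5370 - 1) = 1/(-238877/52196400 - 1) = 1/(-52435277/52196400) = -52196400/52435277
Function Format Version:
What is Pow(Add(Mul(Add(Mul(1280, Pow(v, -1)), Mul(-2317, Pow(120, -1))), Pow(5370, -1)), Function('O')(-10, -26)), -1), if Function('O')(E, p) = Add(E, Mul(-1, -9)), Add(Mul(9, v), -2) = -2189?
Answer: Rational(-52196400, 52435277) ≈ -0.99544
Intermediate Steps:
v = -243 (v = Add(Rational(2, 9), Mul(Rational(1, 9), -2189)) = Add(Rational(2, 9), Rational(-2189, 9)) = -243)
Function('O')(E, p) = Add(9, E) (Function('O')(E, p) = Add(E, 9) = Add(9, E))
Pow(Add(Mul(Add(Mul(1280, Pow(v, -1)), Mul(-2317, Pow(120, -1))), Pow(5370, -1)), Function('O')(-10, -26)), -1) = Pow(Add(Mul(Add(Mul(1280, Pow(-243, -1)), Mul(-2317, Pow(120, -1))), Pow(5370, -1)), Add(9, -10)), -1) = Pow(Add(Mul(Add(Mul(1280, Rational(-1, 243)), Mul(-2317, Rational(1, 120))), Rational(1, 5370)), -1), -1) = Pow(Add(Mul(Add(Rational(-1280, 243), Rational(-2317, 120)), Rational(1, 5370)), -1), -1) = Pow(Add(Mul(Rational(-238877, 9720), Rational(1, 5370)), -1), -1) = Pow(Add(Rational(-238877, 52196400), -1), -1) = Pow(Rational(-52435277, 52196400), -1) = Rational(-52196400, 52435277)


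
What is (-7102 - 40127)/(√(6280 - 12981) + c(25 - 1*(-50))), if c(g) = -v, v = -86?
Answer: -1353898/4699 + 15743*I*√6701/4699 ≈ -288.12 + 274.25*I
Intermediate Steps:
c(g) = 86 (c(g) = -1*(-86) = 86)
(-7102 - 40127)/(√(6280 - 12981) + c(25 - 1*(-50))) = (-7102 - 40127)/(√(6280 - 12981) + 86) = -47229/(√(-6701) + 86) = -47229/(I*√6701 + 86) = -47229/(86 + I*√6701)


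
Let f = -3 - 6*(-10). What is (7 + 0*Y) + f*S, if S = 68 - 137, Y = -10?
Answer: -3926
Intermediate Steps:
f = 57 (f = -3 + 60 = 57)
S = -69
(7 + 0*Y) + f*S = (7 + 0*(-10)) + 57*(-69) = (7 + 0) - 3933 = 7 - 3933 = -3926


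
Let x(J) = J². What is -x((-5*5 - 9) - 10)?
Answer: -1936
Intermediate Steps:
-x((-5*5 - 9) - 10) = -((-5*5 - 9) - 10)² = -((-25 - 9) - 10)² = -(-34 - 10)² = -1*(-44)² = -1*1936 = -1936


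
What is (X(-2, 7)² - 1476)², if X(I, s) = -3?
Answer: 2152089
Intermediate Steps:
(X(-2, 7)² - 1476)² = ((-3)² - 1476)² = (9 - 1476)² = (-1467)² = 2152089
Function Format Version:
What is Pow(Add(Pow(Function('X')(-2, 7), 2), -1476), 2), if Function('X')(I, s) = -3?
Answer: 2152089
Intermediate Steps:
Pow(Add(Pow(Function('X')(-2, 7), 2), -1476), 2) = Pow(Add(Pow(-3, 2), -1476), 2) = Pow(Add(9, -1476), 2) = Pow(-1467, 2) = 2152089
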